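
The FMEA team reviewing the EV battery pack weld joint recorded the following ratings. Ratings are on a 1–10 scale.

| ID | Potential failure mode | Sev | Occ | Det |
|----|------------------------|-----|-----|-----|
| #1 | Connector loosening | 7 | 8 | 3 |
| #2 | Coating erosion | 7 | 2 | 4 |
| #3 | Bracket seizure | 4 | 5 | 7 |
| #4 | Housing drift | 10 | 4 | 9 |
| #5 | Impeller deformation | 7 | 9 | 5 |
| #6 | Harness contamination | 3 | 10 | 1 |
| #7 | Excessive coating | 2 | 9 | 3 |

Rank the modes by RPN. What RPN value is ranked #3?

168

RPN = Severity × Occurrence × Detection:
  #1: 7 × 8 × 3 = 168
  #2: 7 × 2 × 4 = 56
  #3: 4 × 5 × 7 = 140
  #4: 10 × 4 × 9 = 360
  #5: 7 × 9 × 5 = 315
  #6: 3 × 10 × 1 = 30
  #7: 2 × 9 × 3 = 54
Sorted descending: 360, 315, 168, 140, 56, 54, 30.
The third-highest RPN is 168 (#1).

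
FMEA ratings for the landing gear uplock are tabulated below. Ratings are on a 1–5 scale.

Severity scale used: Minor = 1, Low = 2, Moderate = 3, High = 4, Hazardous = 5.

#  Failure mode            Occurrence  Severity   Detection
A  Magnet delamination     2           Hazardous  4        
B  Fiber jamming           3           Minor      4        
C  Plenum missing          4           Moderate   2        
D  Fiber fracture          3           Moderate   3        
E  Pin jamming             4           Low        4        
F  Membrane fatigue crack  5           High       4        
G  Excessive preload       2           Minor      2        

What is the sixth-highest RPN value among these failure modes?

RPN = Severity × Occurrence × Detection:
  A: 5 × 2 × 4 = 40
  B: 1 × 3 × 4 = 12
  C: 3 × 4 × 2 = 24
  D: 3 × 3 × 3 = 27
  E: 2 × 4 × 4 = 32
  F: 4 × 5 × 4 = 80
  G: 1 × 2 × 2 = 4
Sorted descending: 80, 40, 32, 27, 24, 12, 4.
The sixth-highest RPN is 12 (B).

12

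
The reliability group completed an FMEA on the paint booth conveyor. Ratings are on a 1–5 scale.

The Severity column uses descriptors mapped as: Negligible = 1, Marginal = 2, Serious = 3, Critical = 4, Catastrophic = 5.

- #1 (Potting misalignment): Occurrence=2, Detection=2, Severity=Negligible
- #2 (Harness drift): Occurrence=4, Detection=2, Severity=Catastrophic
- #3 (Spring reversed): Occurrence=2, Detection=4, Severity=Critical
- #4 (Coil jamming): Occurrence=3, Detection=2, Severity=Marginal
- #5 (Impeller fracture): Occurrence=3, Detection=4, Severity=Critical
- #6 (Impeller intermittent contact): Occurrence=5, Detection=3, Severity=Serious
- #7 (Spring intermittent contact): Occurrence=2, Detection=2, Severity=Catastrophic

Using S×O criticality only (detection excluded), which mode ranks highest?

#2

Criticality = Severity × Occurrence:
  #1: 1 × 2 = 2
  #2: 5 × 4 = 20
  #3: 4 × 2 = 8
  #4: 2 × 3 = 6
  #5: 4 × 3 = 12
  #6: 3 × 5 = 15
  #7: 5 × 2 = 10
Highest criticality is 20 → #2.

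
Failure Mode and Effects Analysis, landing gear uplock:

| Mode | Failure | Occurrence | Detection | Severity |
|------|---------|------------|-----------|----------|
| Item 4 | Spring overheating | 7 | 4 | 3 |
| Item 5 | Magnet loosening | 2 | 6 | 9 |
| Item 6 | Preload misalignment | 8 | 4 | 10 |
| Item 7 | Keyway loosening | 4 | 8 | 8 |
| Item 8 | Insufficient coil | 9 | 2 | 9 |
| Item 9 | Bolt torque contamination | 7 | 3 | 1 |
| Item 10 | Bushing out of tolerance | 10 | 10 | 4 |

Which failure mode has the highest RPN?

Item 10

RPN = Severity × Occurrence × Detection:
  Item 4: 3 × 7 × 4 = 84
  Item 5: 9 × 2 × 6 = 108
  Item 6: 10 × 8 × 4 = 320
  Item 7: 8 × 4 × 8 = 256
  Item 8: 9 × 9 × 2 = 162
  Item 9: 1 × 7 × 3 = 21
  Item 10: 4 × 10 × 10 = 400
Highest RPN is 400 → Item 10.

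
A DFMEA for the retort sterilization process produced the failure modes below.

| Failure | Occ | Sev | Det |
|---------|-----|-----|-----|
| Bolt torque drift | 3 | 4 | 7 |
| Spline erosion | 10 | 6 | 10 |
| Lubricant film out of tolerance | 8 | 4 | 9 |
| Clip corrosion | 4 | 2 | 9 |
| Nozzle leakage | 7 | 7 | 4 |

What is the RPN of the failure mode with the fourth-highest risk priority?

84

RPN = Severity × Occurrence × Detection:
  Bolt torque drift: 4 × 3 × 7 = 84
  Spline erosion: 6 × 10 × 10 = 600
  Lubricant film out of tolerance: 4 × 8 × 9 = 288
  Clip corrosion: 2 × 4 × 9 = 72
  Nozzle leakage: 7 × 7 × 4 = 196
Sorted descending: 600, 288, 196, 84, 72.
The fourth-highest RPN is 84 (Bolt torque drift).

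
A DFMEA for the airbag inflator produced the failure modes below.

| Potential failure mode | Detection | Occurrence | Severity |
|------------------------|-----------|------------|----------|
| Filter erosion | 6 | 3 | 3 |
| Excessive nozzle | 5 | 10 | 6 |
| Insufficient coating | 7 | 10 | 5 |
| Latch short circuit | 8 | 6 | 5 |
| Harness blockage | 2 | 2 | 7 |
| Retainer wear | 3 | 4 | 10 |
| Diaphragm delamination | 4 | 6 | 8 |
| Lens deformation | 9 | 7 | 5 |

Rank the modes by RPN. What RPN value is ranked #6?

RPN = Severity × Occurrence × Detection:
  Filter erosion: 3 × 3 × 6 = 54
  Excessive nozzle: 6 × 10 × 5 = 300
  Insufficient coating: 5 × 10 × 7 = 350
  Latch short circuit: 5 × 6 × 8 = 240
  Harness blockage: 7 × 2 × 2 = 28
  Retainer wear: 10 × 4 × 3 = 120
  Diaphragm delamination: 8 × 6 × 4 = 192
  Lens deformation: 5 × 7 × 9 = 315
Sorted descending: 350, 315, 300, 240, 192, 120, 54, 28.
The sixth-highest RPN is 120 (Retainer wear).

120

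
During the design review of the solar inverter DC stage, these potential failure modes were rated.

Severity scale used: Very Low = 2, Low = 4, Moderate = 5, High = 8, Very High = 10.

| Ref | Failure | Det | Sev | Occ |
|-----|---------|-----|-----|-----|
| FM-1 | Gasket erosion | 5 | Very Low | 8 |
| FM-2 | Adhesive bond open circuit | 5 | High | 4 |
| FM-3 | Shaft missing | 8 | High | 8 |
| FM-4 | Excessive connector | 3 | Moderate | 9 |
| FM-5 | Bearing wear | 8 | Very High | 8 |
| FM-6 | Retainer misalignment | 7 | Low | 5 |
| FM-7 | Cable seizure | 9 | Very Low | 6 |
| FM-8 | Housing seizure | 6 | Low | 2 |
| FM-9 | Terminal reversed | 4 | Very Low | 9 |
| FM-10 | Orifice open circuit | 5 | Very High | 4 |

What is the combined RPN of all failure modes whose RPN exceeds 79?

RPN = Severity × Occurrence × Detection:
  FM-1: 2 × 8 × 5 = 80
  FM-2: 8 × 4 × 5 = 160
  FM-3: 8 × 8 × 8 = 512
  FM-4: 5 × 9 × 3 = 135
  FM-5: 10 × 8 × 8 = 640
  FM-6: 4 × 5 × 7 = 140
  FM-7: 2 × 6 × 9 = 108
  FM-8: 4 × 2 × 6 = 48
  FM-9: 2 × 9 × 4 = 72
  FM-10: 10 × 4 × 5 = 200
RPN > 79: FM-1 (80), FM-2 (160), FM-3 (512), FM-4 (135), FM-5 (640), FM-6 (140), FM-7 (108), FM-10 (200).
Sum: 80 + 160 + 512 + 135 + 640 + 140 + 108 + 200 = 1975.

1975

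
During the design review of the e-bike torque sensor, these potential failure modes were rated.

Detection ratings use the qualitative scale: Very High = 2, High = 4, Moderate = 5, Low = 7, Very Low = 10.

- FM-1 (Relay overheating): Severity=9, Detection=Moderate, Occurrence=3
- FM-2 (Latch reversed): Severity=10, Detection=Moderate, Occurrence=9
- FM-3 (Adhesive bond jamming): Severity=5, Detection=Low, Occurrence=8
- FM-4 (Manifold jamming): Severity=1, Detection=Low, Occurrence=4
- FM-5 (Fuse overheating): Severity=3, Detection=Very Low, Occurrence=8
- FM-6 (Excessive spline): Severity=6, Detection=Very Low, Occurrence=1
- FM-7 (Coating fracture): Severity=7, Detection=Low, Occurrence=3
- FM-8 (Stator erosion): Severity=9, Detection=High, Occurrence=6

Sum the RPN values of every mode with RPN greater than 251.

RPN = Severity × Occurrence × Detection:
  FM-1: 9 × 3 × 5 = 135
  FM-2: 10 × 9 × 5 = 450
  FM-3: 5 × 8 × 7 = 280
  FM-4: 1 × 4 × 7 = 28
  FM-5: 3 × 8 × 10 = 240
  FM-6: 6 × 1 × 10 = 60
  FM-7: 7 × 3 × 7 = 147
  FM-8: 9 × 6 × 4 = 216
RPN > 251: FM-2 (450), FM-3 (280).
Sum: 450 + 280 = 730.

730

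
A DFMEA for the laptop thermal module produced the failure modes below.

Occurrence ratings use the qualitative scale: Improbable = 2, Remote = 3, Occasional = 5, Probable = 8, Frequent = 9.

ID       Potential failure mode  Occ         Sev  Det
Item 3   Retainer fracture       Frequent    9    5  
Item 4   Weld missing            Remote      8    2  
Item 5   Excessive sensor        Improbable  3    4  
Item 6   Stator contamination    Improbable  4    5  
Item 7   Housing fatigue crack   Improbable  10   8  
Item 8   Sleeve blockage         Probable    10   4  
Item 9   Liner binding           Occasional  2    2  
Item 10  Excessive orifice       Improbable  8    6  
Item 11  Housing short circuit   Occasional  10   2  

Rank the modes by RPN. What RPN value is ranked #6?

RPN = Severity × Occurrence × Detection:
  Item 3: 9 × 9 × 5 = 405
  Item 4: 8 × 3 × 2 = 48
  Item 5: 3 × 2 × 4 = 24
  Item 6: 4 × 2 × 5 = 40
  Item 7: 10 × 2 × 8 = 160
  Item 8: 10 × 8 × 4 = 320
  Item 9: 2 × 5 × 2 = 20
  Item 10: 8 × 2 × 6 = 96
  Item 11: 10 × 5 × 2 = 100
Sorted descending: 405, 320, 160, 100, 96, 48, 40, 24, 20.
The sixth-highest RPN is 48 (Item 4).

48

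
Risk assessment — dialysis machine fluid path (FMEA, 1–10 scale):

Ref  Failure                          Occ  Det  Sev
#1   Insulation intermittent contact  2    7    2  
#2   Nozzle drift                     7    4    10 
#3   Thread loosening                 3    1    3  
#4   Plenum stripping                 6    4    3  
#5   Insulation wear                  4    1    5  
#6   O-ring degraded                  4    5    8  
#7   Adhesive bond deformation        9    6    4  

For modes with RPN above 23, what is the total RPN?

756

RPN = Severity × Occurrence × Detection:
  #1: 2 × 2 × 7 = 28
  #2: 10 × 7 × 4 = 280
  #3: 3 × 3 × 1 = 9
  #4: 3 × 6 × 4 = 72
  #5: 5 × 4 × 1 = 20
  #6: 8 × 4 × 5 = 160
  #7: 4 × 9 × 6 = 216
RPN > 23: #1 (28), #2 (280), #4 (72), #6 (160), #7 (216).
Sum: 28 + 280 + 72 + 160 + 216 = 756.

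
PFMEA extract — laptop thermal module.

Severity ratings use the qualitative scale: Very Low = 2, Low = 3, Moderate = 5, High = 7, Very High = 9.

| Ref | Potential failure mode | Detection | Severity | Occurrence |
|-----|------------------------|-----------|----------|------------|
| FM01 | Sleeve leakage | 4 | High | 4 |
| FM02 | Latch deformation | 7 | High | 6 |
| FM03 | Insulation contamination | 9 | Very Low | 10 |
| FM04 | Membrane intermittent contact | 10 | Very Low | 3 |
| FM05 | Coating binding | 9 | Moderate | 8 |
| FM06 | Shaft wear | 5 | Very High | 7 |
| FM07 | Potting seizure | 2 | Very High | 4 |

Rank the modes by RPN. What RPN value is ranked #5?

RPN = Severity × Occurrence × Detection:
  FM01: 7 × 4 × 4 = 112
  FM02: 7 × 6 × 7 = 294
  FM03: 2 × 10 × 9 = 180
  FM04: 2 × 3 × 10 = 60
  FM05: 5 × 8 × 9 = 360
  FM06: 9 × 7 × 5 = 315
  FM07: 9 × 4 × 2 = 72
Sorted descending: 360, 315, 294, 180, 112, 72, 60.
The fifth-highest RPN is 112 (FM01).

112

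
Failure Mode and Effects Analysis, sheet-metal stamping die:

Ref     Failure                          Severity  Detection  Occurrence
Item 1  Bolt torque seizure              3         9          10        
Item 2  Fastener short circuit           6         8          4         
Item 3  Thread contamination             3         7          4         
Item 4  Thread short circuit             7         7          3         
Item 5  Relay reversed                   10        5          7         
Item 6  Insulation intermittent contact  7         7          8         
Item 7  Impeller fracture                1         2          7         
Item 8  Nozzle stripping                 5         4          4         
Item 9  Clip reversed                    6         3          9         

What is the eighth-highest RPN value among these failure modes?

80

RPN = Severity × Occurrence × Detection:
  Item 1: 3 × 10 × 9 = 270
  Item 2: 6 × 4 × 8 = 192
  Item 3: 3 × 4 × 7 = 84
  Item 4: 7 × 3 × 7 = 147
  Item 5: 10 × 7 × 5 = 350
  Item 6: 7 × 8 × 7 = 392
  Item 7: 1 × 7 × 2 = 14
  Item 8: 5 × 4 × 4 = 80
  Item 9: 6 × 9 × 3 = 162
Sorted descending: 392, 350, 270, 192, 162, 147, 84, 80, 14.
The eighth-highest RPN is 80 (Item 8).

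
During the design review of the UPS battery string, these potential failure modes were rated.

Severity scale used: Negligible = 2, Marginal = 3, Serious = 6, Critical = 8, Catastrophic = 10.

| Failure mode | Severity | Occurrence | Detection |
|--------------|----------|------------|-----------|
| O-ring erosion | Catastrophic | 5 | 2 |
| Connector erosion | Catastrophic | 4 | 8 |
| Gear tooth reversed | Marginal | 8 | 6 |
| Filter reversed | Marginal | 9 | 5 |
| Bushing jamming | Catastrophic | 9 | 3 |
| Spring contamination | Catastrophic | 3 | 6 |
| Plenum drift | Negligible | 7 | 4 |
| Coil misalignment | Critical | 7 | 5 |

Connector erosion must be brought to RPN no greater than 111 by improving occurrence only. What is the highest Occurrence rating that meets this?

1

Connector erosion: S=10, O=4, D=8 → current RPN = 320.
Fixed product = 80. Need 80 × O ≤ 111, so O ≤ 111/80 = 1.39.
Maximum integer Occurrence rating = 1 (gives RPN 80; O=2 would give 160 > 111).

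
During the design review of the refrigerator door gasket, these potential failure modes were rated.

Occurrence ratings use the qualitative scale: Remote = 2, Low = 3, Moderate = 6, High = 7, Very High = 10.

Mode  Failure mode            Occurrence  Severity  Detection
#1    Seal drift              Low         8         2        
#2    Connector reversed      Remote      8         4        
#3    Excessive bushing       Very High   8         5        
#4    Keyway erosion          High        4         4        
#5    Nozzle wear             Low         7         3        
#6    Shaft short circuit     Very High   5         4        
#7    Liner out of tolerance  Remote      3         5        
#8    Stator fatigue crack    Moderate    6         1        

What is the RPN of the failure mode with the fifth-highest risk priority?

63

RPN = Severity × Occurrence × Detection:
  #1: 8 × 3 × 2 = 48
  #2: 8 × 2 × 4 = 64
  #3: 8 × 10 × 5 = 400
  #4: 4 × 7 × 4 = 112
  #5: 7 × 3 × 3 = 63
  #6: 5 × 10 × 4 = 200
  #7: 3 × 2 × 5 = 30
  #8: 6 × 6 × 1 = 36
Sorted descending: 400, 200, 112, 64, 63, 48, 36, 30.
The fifth-highest RPN is 63 (#5).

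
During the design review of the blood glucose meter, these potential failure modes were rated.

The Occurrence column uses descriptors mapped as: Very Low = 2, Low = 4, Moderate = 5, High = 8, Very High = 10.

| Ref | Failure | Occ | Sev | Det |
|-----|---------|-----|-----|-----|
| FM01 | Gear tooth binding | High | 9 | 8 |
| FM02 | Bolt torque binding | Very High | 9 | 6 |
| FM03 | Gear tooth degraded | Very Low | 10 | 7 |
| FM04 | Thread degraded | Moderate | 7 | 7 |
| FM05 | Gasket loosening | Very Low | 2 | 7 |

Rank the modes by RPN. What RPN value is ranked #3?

245

RPN = Severity × Occurrence × Detection:
  FM01: 9 × 8 × 8 = 576
  FM02: 9 × 10 × 6 = 540
  FM03: 10 × 2 × 7 = 140
  FM04: 7 × 5 × 7 = 245
  FM05: 2 × 2 × 7 = 28
Sorted descending: 576, 540, 245, 140, 28.
The third-highest RPN is 245 (FM04).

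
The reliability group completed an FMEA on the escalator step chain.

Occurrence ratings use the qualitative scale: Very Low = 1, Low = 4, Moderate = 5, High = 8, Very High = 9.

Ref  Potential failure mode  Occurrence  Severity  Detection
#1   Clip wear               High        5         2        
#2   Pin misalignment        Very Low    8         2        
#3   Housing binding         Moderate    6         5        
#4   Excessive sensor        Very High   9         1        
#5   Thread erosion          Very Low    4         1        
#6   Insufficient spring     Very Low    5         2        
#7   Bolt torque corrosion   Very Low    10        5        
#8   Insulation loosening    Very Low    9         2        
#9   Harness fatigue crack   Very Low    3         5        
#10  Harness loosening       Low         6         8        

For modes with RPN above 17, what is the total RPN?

571

RPN = Severity × Occurrence × Detection:
  #1: 5 × 8 × 2 = 80
  #2: 8 × 1 × 2 = 16
  #3: 6 × 5 × 5 = 150
  #4: 9 × 9 × 1 = 81
  #5: 4 × 1 × 1 = 4
  #6: 5 × 1 × 2 = 10
  #7: 10 × 1 × 5 = 50
  #8: 9 × 1 × 2 = 18
  #9: 3 × 1 × 5 = 15
  #10: 6 × 4 × 8 = 192
RPN > 17: #1 (80), #3 (150), #4 (81), #7 (50), #8 (18), #10 (192).
Sum: 80 + 150 + 81 + 50 + 18 + 192 = 571.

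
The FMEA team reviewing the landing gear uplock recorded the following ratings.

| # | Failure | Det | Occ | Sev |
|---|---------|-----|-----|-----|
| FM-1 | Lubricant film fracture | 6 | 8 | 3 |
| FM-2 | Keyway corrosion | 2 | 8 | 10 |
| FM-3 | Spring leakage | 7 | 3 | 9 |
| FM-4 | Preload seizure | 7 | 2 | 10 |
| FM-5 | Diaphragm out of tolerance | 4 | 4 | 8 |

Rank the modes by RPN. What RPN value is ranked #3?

144

RPN = Severity × Occurrence × Detection:
  FM-1: 3 × 8 × 6 = 144
  FM-2: 10 × 8 × 2 = 160
  FM-3: 9 × 3 × 7 = 189
  FM-4: 10 × 2 × 7 = 140
  FM-5: 8 × 4 × 4 = 128
Sorted descending: 189, 160, 144, 140, 128.
The third-highest RPN is 144 (FM-1).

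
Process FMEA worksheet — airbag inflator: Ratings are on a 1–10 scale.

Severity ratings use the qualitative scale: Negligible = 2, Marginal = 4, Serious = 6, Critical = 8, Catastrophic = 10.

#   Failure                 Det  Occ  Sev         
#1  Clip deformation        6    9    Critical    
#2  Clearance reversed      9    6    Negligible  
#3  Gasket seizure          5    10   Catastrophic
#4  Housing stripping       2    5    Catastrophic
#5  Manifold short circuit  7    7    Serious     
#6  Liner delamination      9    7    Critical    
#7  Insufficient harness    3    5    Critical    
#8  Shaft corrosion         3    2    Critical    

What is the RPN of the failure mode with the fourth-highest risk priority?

RPN = Severity × Occurrence × Detection:
  #1: 8 × 9 × 6 = 432
  #2: 2 × 6 × 9 = 108
  #3: 10 × 10 × 5 = 500
  #4: 10 × 5 × 2 = 100
  #5: 6 × 7 × 7 = 294
  #6: 8 × 7 × 9 = 504
  #7: 8 × 5 × 3 = 120
  #8: 8 × 2 × 3 = 48
Sorted descending: 504, 500, 432, 294, 120, 108, 100, 48.
The fourth-highest RPN is 294 (#5).

294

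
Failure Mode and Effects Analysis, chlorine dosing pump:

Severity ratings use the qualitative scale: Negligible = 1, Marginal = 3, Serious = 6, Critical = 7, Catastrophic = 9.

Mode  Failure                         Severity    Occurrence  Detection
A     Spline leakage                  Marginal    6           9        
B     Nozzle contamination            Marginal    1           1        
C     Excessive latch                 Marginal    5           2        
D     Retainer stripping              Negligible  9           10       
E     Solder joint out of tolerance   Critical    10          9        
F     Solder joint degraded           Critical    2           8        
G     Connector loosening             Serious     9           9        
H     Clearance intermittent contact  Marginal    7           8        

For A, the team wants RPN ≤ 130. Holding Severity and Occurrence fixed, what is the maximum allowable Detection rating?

A: S=3, O=6, D=9 → current RPN = 162.
Fixed product = 18. Need 18 × D ≤ 130, so D ≤ 130/18 = 7.22.
Maximum integer Detection rating = 7 (gives RPN 126; D=8 would give 144 > 130).

7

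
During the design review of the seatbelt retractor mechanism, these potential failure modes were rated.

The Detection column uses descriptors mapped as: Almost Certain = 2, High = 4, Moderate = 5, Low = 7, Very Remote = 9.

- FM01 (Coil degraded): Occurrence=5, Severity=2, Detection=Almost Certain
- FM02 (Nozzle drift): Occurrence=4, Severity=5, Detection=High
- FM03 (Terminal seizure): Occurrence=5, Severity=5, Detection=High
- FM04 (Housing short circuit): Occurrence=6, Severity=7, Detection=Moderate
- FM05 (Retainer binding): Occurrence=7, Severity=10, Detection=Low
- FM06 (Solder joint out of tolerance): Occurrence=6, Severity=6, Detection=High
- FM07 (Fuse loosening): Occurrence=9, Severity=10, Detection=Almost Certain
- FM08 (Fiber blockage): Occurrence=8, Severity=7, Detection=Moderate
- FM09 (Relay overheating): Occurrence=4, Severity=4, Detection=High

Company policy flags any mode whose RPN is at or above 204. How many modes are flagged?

3

RPN = Severity × Occurrence × Detection:
  FM01: 2 × 5 × 2 = 20
  FM02: 5 × 4 × 4 = 80
  FM03: 5 × 5 × 4 = 100
  FM04: 7 × 6 × 5 = 210
  FM05: 10 × 7 × 7 = 490
  FM06: 6 × 6 × 4 = 144
  FM07: 10 × 9 × 2 = 180
  FM08: 7 × 8 × 5 = 280
  FM09: 4 × 4 × 4 = 64
Modes with RPN ≥ 204: FM04 (210), FM05 (490), FM08 (280) → 3.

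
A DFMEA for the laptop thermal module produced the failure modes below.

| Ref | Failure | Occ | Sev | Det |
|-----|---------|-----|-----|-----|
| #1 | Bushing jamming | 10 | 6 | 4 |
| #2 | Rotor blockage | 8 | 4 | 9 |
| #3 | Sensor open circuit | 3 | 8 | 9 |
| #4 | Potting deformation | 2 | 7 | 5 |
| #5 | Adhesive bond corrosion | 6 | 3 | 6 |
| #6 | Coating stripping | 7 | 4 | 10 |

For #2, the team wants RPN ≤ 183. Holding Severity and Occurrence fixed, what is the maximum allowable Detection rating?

#2: S=4, O=8, D=9 → current RPN = 288.
Fixed product = 32. Need 32 × D ≤ 183, so D ≤ 183/32 = 5.72.
Maximum integer Detection rating = 5 (gives RPN 160; D=6 would give 192 > 183).

5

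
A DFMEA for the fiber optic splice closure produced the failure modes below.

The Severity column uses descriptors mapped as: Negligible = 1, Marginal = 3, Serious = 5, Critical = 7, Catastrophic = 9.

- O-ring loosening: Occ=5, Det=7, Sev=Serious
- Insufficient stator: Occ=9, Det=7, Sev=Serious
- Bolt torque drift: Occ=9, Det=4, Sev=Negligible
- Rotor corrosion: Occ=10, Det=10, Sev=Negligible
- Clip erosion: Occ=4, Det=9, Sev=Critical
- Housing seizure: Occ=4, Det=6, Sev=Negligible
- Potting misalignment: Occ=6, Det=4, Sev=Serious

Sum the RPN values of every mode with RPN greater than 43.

962

RPN = Severity × Occurrence × Detection:
  O-ring loosening: 5 × 5 × 7 = 175
  Insufficient stator: 5 × 9 × 7 = 315
  Bolt torque drift: 1 × 9 × 4 = 36
  Rotor corrosion: 1 × 10 × 10 = 100
  Clip erosion: 7 × 4 × 9 = 252
  Housing seizure: 1 × 4 × 6 = 24
  Potting misalignment: 5 × 6 × 4 = 120
RPN > 43: O-ring loosening (175), Insufficient stator (315), Rotor corrosion (100), Clip erosion (252), Potting misalignment (120).
Sum: 175 + 315 + 100 + 252 + 120 = 962.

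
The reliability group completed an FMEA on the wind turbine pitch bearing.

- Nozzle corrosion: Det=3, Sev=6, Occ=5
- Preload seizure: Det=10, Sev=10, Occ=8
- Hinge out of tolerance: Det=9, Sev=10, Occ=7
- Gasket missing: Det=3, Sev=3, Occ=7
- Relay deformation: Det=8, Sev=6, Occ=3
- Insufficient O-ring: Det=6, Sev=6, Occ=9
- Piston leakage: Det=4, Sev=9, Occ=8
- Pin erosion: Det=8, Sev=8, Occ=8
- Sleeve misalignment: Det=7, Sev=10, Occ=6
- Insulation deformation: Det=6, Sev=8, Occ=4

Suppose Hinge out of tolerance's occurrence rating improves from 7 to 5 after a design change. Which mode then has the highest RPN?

RPN = Severity × Occurrence × Detection:
  Nozzle corrosion: 6 × 5 × 3 = 90
  Preload seizure: 10 × 8 × 10 = 800
  Hinge out of tolerance: 10 × 7 × 9 = 630
  Gasket missing: 3 × 7 × 3 = 63
  Relay deformation: 6 × 3 × 8 = 144
  Insufficient O-ring: 6 × 9 × 6 = 324
  Piston leakage: 9 × 8 × 4 = 288
  Pin erosion: 8 × 8 × 8 = 512
  Sleeve misalignment: 10 × 6 × 7 = 420
  Insulation deformation: 8 × 4 × 6 = 192
After action: Hinge out of tolerance → 10 × 5 × 9 = 450.
Revised RPNs: Preload seizure=800, Pin erosion=512, Hinge out of tolerance=450, Sleeve misalignment=420, Insufficient O-ring=324, Piston leakage=288, Insulation deformation=192, Relay deformation=144, Nozzle corrosion=90, Gasket missing=63.
Highest is now Preload seizure (800).

Preload seizure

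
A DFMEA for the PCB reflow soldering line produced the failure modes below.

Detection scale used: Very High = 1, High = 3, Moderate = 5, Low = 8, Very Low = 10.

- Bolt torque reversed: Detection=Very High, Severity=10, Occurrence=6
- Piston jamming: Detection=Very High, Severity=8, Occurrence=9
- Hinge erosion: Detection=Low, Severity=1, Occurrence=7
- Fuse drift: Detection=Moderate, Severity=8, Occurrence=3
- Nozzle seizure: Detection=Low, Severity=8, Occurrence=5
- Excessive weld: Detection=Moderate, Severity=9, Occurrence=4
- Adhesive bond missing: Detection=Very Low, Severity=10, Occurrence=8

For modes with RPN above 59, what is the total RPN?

1552

RPN = Severity × Occurrence × Detection:
  Bolt torque reversed: 10 × 6 × 1 = 60
  Piston jamming: 8 × 9 × 1 = 72
  Hinge erosion: 1 × 7 × 8 = 56
  Fuse drift: 8 × 3 × 5 = 120
  Nozzle seizure: 8 × 5 × 8 = 320
  Excessive weld: 9 × 4 × 5 = 180
  Adhesive bond missing: 10 × 8 × 10 = 800
RPN > 59: Bolt torque reversed (60), Piston jamming (72), Fuse drift (120), Nozzle seizure (320), Excessive weld (180), Adhesive bond missing (800).
Sum: 60 + 72 + 120 + 320 + 180 + 800 = 1552.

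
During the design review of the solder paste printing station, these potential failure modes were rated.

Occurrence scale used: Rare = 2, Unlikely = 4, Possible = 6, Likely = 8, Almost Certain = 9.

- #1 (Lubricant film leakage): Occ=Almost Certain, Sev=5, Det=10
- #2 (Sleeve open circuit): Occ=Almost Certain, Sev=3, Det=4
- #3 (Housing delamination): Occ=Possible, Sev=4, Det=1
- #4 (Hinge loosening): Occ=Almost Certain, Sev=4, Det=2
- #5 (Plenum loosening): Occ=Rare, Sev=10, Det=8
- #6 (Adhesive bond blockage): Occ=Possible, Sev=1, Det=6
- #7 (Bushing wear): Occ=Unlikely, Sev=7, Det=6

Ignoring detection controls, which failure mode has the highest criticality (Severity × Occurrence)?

#1

Criticality = Severity × Occurrence:
  #1: 5 × 9 = 45
  #2: 3 × 9 = 27
  #3: 4 × 6 = 24
  #4: 4 × 9 = 36
  #5: 10 × 2 = 20
  #6: 1 × 6 = 6
  #7: 7 × 4 = 28
Highest criticality is 45 → #1.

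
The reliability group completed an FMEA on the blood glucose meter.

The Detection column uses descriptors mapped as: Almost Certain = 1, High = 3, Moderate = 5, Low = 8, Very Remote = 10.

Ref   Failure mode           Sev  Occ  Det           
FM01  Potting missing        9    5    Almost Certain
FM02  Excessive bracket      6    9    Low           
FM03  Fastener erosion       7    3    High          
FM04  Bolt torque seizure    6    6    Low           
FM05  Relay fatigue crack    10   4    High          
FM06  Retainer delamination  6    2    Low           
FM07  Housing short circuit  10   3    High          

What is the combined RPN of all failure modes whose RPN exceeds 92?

936

RPN = Severity × Occurrence × Detection:
  FM01: 9 × 5 × 1 = 45
  FM02: 6 × 9 × 8 = 432
  FM03: 7 × 3 × 3 = 63
  FM04: 6 × 6 × 8 = 288
  FM05: 10 × 4 × 3 = 120
  FM06: 6 × 2 × 8 = 96
  FM07: 10 × 3 × 3 = 90
RPN > 92: FM02 (432), FM04 (288), FM05 (120), FM06 (96).
Sum: 432 + 288 + 120 + 96 = 936.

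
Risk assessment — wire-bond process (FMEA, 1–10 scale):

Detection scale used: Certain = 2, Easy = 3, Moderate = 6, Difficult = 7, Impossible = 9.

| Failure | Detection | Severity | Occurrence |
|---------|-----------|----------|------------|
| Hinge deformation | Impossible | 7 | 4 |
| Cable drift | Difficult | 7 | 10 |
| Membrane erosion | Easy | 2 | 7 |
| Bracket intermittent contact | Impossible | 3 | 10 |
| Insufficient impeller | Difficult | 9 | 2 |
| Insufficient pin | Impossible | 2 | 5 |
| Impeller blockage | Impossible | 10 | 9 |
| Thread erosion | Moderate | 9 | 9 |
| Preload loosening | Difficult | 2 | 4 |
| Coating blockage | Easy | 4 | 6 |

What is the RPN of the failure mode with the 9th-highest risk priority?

RPN = Severity × Occurrence × Detection:
  Hinge deformation: 7 × 4 × 9 = 252
  Cable drift: 7 × 10 × 7 = 490
  Membrane erosion: 2 × 7 × 3 = 42
  Bracket intermittent contact: 3 × 10 × 9 = 270
  Insufficient impeller: 9 × 2 × 7 = 126
  Insufficient pin: 2 × 5 × 9 = 90
  Impeller blockage: 10 × 9 × 9 = 810
  Thread erosion: 9 × 9 × 6 = 486
  Preload loosening: 2 × 4 × 7 = 56
  Coating blockage: 4 × 6 × 3 = 72
Sorted descending: 810, 490, 486, 270, 252, 126, 90, 72, 56, 42.
The 9th-highest RPN is 56 (Preload loosening).

56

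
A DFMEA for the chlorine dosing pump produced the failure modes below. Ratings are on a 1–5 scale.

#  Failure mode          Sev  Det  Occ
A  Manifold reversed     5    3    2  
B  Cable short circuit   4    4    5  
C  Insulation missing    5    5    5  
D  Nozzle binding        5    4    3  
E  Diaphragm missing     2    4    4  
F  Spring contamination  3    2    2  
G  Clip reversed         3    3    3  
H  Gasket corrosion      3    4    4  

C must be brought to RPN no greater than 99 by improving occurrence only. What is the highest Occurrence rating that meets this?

C: S=5, O=5, D=5 → current RPN = 125.
Fixed product = 25. Need 25 × O ≤ 99, so O ≤ 99/25 = 3.96.
Maximum integer Occurrence rating = 3 (gives RPN 75; O=4 would give 100 > 99).

3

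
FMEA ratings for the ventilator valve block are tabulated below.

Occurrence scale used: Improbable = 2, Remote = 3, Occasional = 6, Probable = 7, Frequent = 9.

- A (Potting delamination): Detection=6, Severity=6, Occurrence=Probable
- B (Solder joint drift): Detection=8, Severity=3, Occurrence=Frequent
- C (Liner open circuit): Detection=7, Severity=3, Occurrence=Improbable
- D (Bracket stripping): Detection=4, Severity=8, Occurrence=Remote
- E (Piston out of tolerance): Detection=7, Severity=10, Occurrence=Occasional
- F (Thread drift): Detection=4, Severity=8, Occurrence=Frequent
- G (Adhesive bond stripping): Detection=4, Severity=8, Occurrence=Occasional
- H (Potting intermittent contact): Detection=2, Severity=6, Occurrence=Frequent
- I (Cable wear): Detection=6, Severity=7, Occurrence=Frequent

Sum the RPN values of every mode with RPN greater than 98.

1854

RPN = Severity × Occurrence × Detection:
  A: 6 × 7 × 6 = 252
  B: 3 × 9 × 8 = 216
  C: 3 × 2 × 7 = 42
  D: 8 × 3 × 4 = 96
  E: 10 × 6 × 7 = 420
  F: 8 × 9 × 4 = 288
  G: 8 × 6 × 4 = 192
  H: 6 × 9 × 2 = 108
  I: 7 × 9 × 6 = 378
RPN > 98: A (252), B (216), E (420), F (288), G (192), H (108), I (378).
Sum: 252 + 216 + 420 + 288 + 192 + 108 + 378 = 1854.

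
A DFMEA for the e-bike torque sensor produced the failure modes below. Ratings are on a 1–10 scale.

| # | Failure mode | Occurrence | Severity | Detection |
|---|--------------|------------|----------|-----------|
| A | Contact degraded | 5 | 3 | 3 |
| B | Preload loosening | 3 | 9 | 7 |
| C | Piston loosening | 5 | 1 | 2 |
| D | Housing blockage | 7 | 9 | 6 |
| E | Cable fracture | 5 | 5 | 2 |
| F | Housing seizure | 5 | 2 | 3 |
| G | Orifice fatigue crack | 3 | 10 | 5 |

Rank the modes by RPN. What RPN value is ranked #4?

RPN = Severity × Occurrence × Detection:
  A: 3 × 5 × 3 = 45
  B: 9 × 3 × 7 = 189
  C: 1 × 5 × 2 = 10
  D: 9 × 7 × 6 = 378
  E: 5 × 5 × 2 = 50
  F: 2 × 5 × 3 = 30
  G: 10 × 3 × 5 = 150
Sorted descending: 378, 189, 150, 50, 45, 30, 10.
The fourth-highest RPN is 50 (E).

50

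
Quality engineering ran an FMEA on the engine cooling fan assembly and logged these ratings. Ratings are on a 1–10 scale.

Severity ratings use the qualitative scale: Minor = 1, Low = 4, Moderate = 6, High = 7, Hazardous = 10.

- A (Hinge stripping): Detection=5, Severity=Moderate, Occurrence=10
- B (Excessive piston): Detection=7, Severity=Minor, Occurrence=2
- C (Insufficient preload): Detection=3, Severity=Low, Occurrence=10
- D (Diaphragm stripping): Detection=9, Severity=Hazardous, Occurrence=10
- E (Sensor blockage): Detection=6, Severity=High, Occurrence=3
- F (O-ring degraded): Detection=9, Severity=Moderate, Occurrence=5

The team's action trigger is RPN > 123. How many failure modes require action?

4

RPN = Severity × Occurrence × Detection:
  A: 6 × 10 × 5 = 300
  B: 1 × 2 × 7 = 14
  C: 4 × 10 × 3 = 120
  D: 10 × 10 × 9 = 900
  E: 7 × 3 × 6 = 126
  F: 6 × 5 × 9 = 270
Modes with RPN > 123: A (300), D (900), E (126), F (270) → 4.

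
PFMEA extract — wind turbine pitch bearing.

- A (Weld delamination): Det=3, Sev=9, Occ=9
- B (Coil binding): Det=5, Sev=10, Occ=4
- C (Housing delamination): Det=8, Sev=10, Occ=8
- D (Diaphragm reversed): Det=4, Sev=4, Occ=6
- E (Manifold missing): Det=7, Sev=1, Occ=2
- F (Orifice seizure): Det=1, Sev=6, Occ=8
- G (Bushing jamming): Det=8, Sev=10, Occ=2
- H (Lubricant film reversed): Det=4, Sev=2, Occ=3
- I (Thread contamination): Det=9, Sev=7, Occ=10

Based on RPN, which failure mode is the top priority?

C

RPN = Severity × Occurrence × Detection:
  A: 9 × 9 × 3 = 243
  B: 10 × 4 × 5 = 200
  C: 10 × 8 × 8 = 640
  D: 4 × 6 × 4 = 96
  E: 1 × 2 × 7 = 14
  F: 6 × 8 × 1 = 48
  G: 10 × 2 × 8 = 160
  H: 2 × 3 × 4 = 24
  I: 7 × 10 × 9 = 630
Highest RPN is 640 → C.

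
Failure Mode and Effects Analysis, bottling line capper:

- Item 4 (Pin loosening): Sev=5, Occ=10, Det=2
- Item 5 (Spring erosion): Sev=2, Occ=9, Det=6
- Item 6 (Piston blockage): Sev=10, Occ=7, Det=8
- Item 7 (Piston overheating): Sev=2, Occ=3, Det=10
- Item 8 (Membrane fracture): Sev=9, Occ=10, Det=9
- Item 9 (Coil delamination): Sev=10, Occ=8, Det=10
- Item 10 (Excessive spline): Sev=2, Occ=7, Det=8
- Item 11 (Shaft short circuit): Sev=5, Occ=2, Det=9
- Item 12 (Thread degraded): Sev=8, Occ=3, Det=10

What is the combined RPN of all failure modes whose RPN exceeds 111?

2522

RPN = Severity × Occurrence × Detection:
  Item 4: 5 × 10 × 2 = 100
  Item 5: 2 × 9 × 6 = 108
  Item 6: 10 × 7 × 8 = 560
  Item 7: 2 × 3 × 10 = 60
  Item 8: 9 × 10 × 9 = 810
  Item 9: 10 × 8 × 10 = 800
  Item 10: 2 × 7 × 8 = 112
  Item 11: 5 × 2 × 9 = 90
  Item 12: 8 × 3 × 10 = 240
RPN > 111: Item 6 (560), Item 8 (810), Item 9 (800), Item 10 (112), Item 12 (240).
Sum: 560 + 810 + 800 + 112 + 240 = 2522.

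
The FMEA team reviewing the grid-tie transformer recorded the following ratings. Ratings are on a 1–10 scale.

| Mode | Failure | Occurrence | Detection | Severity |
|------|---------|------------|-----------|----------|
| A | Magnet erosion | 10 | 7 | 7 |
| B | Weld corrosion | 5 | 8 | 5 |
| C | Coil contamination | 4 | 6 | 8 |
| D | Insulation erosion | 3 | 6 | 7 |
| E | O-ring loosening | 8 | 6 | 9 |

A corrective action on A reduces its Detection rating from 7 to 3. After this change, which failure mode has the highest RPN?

E

RPN = Severity × Occurrence × Detection:
  A: 7 × 10 × 7 = 490
  B: 5 × 5 × 8 = 200
  C: 8 × 4 × 6 = 192
  D: 7 × 3 × 6 = 126
  E: 9 × 8 × 6 = 432
After action: A → 7 × 10 × 3 = 210.
Revised RPNs: E=432, A=210, B=200, C=192, D=126.
Highest is now E (432).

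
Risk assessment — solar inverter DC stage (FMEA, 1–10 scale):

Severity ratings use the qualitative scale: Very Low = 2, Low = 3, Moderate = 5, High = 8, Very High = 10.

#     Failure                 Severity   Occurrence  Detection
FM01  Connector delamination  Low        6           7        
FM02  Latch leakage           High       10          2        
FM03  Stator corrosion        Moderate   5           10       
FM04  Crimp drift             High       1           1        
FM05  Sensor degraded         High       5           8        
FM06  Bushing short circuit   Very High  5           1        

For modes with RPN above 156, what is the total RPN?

RPN = Severity × Occurrence × Detection:
  FM01: 3 × 6 × 7 = 126
  FM02: 8 × 10 × 2 = 160
  FM03: 5 × 5 × 10 = 250
  FM04: 8 × 1 × 1 = 8
  FM05: 8 × 5 × 8 = 320
  FM06: 10 × 5 × 1 = 50
RPN > 156: FM02 (160), FM03 (250), FM05 (320).
Sum: 160 + 250 + 320 = 730.

730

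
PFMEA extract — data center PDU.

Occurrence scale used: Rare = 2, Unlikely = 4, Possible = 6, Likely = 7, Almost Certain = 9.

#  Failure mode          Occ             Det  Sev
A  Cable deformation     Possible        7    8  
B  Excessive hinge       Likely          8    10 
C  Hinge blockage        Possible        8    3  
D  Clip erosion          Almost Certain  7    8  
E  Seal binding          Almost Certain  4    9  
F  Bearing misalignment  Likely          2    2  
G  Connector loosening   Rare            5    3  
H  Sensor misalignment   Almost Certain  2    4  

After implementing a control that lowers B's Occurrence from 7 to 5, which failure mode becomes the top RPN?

D

RPN = Severity × Occurrence × Detection:
  A: 8 × 6 × 7 = 336
  B: 10 × 7 × 8 = 560
  C: 3 × 6 × 8 = 144
  D: 8 × 9 × 7 = 504
  E: 9 × 9 × 4 = 324
  F: 2 × 7 × 2 = 28
  G: 3 × 2 × 5 = 30
  H: 4 × 9 × 2 = 72
After action: B → 10 × 5 × 8 = 400.
Revised RPNs: D=504, B=400, A=336, E=324, C=144, H=72, G=30, F=28.
Highest is now D (504).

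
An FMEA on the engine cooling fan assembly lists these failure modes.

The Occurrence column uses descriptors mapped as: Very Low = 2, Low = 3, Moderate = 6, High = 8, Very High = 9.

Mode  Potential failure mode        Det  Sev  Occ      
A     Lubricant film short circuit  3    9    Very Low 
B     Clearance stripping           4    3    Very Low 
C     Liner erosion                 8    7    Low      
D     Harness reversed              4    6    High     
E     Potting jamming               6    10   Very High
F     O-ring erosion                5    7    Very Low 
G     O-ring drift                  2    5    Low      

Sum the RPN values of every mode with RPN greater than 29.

RPN = Severity × Occurrence × Detection:
  A: 9 × 2 × 3 = 54
  B: 3 × 2 × 4 = 24
  C: 7 × 3 × 8 = 168
  D: 6 × 8 × 4 = 192
  E: 10 × 9 × 6 = 540
  F: 7 × 2 × 5 = 70
  G: 5 × 3 × 2 = 30
RPN > 29: A (54), C (168), D (192), E (540), F (70), G (30).
Sum: 54 + 168 + 192 + 540 + 70 + 30 = 1054.

1054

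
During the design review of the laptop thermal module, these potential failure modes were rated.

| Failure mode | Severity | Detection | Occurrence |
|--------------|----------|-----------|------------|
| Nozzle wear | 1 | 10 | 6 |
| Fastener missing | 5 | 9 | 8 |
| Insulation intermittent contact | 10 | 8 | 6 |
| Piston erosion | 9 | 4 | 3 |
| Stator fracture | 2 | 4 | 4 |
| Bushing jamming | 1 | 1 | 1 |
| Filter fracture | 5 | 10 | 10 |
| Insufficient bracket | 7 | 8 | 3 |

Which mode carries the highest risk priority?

Filter fracture

RPN = Severity × Occurrence × Detection:
  Nozzle wear: 1 × 6 × 10 = 60
  Fastener missing: 5 × 8 × 9 = 360
  Insulation intermittent contact: 10 × 6 × 8 = 480
  Piston erosion: 9 × 3 × 4 = 108
  Stator fracture: 2 × 4 × 4 = 32
  Bushing jamming: 1 × 1 × 1 = 1
  Filter fracture: 5 × 10 × 10 = 500
  Insufficient bracket: 7 × 3 × 8 = 168
Highest RPN is 500 → Filter fracture.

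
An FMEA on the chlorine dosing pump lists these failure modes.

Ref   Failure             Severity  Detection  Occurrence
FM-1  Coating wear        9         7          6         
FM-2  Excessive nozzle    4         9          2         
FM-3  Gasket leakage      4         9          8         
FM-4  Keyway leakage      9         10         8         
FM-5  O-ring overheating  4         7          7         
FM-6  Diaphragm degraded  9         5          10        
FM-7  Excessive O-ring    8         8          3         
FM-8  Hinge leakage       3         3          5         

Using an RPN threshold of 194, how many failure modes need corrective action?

5

RPN = Severity × Occurrence × Detection:
  FM-1: 9 × 6 × 7 = 378
  FM-2: 4 × 2 × 9 = 72
  FM-3: 4 × 8 × 9 = 288
  FM-4: 9 × 8 × 10 = 720
  FM-5: 4 × 7 × 7 = 196
  FM-6: 9 × 10 × 5 = 450
  FM-7: 8 × 3 × 8 = 192
  FM-8: 3 × 5 × 3 = 45
Modes with RPN ≥ 194: FM-1 (378), FM-3 (288), FM-4 (720), FM-5 (196), FM-6 (450) → 5.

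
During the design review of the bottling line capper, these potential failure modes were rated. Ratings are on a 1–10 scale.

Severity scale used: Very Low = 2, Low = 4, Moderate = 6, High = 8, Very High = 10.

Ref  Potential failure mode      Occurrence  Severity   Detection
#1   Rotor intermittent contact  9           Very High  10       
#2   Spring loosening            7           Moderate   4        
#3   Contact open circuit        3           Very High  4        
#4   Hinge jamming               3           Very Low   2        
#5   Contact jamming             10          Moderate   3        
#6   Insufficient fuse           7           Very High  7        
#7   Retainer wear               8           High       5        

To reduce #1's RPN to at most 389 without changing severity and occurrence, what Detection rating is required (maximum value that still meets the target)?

4

#1: S=10, O=9, D=10 → current RPN = 900.
Fixed product = 90. Need 90 × D ≤ 389, so D ≤ 389/90 = 4.32.
Maximum integer Detection rating = 4 (gives RPN 360; D=5 would give 450 > 389).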